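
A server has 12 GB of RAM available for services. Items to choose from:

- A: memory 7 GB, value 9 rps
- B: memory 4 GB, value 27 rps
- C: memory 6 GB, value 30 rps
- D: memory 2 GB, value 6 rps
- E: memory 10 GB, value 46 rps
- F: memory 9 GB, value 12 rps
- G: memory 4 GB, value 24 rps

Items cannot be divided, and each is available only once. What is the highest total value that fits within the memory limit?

63 rps

Check high-value combinations within 12 GB:
- B+C+D: memory 4+6+2=12, value 27+30+6=63
- C+D+G: memory 6+2+4=12, value 30+6+24=60
- B+C: memory 4+6=10, value 27+30=57
Best: 63 rps.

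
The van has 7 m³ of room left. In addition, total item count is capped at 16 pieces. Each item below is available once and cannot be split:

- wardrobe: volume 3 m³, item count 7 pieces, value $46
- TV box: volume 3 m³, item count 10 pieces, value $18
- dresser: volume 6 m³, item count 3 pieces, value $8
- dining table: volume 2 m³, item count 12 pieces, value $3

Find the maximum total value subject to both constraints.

$46

Feasible sets respecting both limits:
- wardrobe: volume 3, item count 7, value 46
- TV box: volume 3, item count 10, value 18
- dresser: volume 6, item count 3, value 8
Best: $46.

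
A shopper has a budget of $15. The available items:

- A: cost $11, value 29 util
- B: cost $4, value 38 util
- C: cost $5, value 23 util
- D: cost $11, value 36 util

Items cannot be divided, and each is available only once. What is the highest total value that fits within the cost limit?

74 util

This is a 0/1 knapsack; check combinations near the capacity.
- B+D: cost 4+11=15, value 38+36=74
- A+B: cost 11+4=15, value 29+38=67
- B+C: cost 4+5=9, value 38+23=61
Best: 74 util.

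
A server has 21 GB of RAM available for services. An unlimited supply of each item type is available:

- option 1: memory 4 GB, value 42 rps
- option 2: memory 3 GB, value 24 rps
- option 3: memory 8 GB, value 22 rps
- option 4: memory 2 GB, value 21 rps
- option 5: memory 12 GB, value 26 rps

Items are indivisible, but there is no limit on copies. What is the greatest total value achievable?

213 rps

Best value-per-unit is option 1 at 42/4; filling with it alone gives 5×42 = 210.
Optimal mix: 4×option 1 + 1×option 2 + 1×option 4 → memory 21, value 213.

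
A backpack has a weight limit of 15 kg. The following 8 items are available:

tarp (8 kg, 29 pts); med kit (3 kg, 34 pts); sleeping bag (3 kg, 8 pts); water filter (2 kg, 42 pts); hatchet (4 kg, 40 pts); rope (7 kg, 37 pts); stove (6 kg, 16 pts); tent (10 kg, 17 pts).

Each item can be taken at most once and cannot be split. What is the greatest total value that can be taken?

132 pts

Check high-value combinations within 15 kg:
- med kit+water filter+hatchet+stove: weight 3+2+4+6=15, value 34+42+40+16=132
- med kit+sleeping bag+water filter+hatchet: weight 3+3+2+4=12, value 34+8+42+40=124
- med kit+sleeping bag+water filter+rope: weight 3+3+2+7=15, value 34+8+42+37=121
Best: 132 pts.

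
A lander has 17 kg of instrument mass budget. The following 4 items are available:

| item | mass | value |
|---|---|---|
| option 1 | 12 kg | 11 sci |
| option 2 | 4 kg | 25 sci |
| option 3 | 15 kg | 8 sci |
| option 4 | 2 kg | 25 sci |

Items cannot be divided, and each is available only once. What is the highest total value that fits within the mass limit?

50 sci

This is a 0/1 knapsack; check combinations near the capacity.
- option 2+option 4: mass 4+2=6, value 25+25=50
- option 1+option 4: mass 12+2=14, value 11+25=36
- option 1+option 2: mass 12+4=16, value 11+25=36
Best: 50 sci.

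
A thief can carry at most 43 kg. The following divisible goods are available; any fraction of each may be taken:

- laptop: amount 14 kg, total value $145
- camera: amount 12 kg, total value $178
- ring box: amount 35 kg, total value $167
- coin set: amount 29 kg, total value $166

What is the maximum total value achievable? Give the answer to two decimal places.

420.31

Take in order of value per unit:
- camera (178/12 per unit): all 12 → value 178, running total 178.00
- laptop (145/14 per unit): all 14 → value 145, running total 323.00
- coin set (166/29 per unit): 17 of 29 → value 17×166/29 = 97.3103, running total 420.31
Total 420.31.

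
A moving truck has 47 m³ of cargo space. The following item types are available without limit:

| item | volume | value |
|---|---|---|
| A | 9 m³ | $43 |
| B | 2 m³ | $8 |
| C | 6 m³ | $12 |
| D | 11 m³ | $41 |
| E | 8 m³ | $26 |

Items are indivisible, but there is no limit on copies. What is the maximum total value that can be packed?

$223

Best value-per-unit is A at 43/9; filling with it alone gives 5×43 = 215.
Optimal mix: 5×A + 1×B → volume 47, value 223.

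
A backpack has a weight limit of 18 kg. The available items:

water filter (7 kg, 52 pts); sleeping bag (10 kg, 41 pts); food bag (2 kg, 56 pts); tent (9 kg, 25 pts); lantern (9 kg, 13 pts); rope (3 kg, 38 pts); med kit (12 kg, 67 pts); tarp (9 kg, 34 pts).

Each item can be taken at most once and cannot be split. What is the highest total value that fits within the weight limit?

161 pts

Check high-value combinations within 18 kg:
- food bag+rope+med kit: weight 2+3+12=17, value 56+38+67=161
- water filter+food bag+rope: weight 7+2+3=12, value 52+56+38=146
- water filter+food bag+tarp: weight 7+2+9=18, value 52+56+34=142
- sleeping bag+food bag+rope: weight 10+2+3=15, value 41+56+38=135
Best: 161 pts.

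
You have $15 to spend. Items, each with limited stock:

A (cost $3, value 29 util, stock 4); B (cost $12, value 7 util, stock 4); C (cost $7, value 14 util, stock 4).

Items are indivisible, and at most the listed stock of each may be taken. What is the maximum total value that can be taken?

116 util

Top feasible selections:
- 4×A: cost 12, value 116
- 3×A: cost 9, value 87
- 2×A + 1×C: cost 13, value 72
Best: 116 util.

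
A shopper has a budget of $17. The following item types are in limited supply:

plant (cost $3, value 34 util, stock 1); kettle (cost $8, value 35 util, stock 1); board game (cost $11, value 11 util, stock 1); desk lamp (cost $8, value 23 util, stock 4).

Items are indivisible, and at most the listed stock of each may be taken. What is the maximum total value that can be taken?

Best selections within cost 17 and stock limits:
- 1×plant + 1×kettle: cost 11, value 69
- 1×kettle + 1×desk lamp: cost 16, value 58
- 1×plant + 1×desk lamp: cost 11, value 57
Best: 69 util.

69 util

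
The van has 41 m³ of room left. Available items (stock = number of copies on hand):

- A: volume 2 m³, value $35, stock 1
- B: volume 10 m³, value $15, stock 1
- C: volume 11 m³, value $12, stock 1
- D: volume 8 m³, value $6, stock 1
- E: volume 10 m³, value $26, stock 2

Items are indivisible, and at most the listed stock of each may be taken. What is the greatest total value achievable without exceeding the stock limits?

Best selections within volume 41 and stock limits:
- 1×A + 1×B + 1×D + 2×E: volume 40, value 108
- 1×A + 1×C + 1×D + 2×E: volume 41, value 105
Best: $108.

$108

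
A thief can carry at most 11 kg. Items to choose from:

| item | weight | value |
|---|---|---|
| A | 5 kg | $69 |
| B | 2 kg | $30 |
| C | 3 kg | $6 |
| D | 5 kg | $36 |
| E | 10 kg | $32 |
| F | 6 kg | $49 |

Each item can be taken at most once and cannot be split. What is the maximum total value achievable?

This is a 0/1 knapsack; check combinations near the capacity.
- A+F: weight 5+6=11, value 69+49=118
- A+B+C: weight 5+2+3=10, value 69+30+6=105
- A+D: weight 5+5=10, value 69+36=105
- A+B: weight 5+2=7, value 69+30=99
- B+C+F: weight 2+3+6=11, value 30+6+49=85
Best: $118.

$118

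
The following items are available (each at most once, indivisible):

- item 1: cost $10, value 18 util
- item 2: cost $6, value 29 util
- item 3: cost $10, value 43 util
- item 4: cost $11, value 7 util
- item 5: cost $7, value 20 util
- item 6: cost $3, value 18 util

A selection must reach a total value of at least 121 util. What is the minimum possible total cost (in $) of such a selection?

36

Subsets with value ≥ 121, sorted by total cost:
- item 1+item 2+item 3+item 5+item 6: cost 36, value 128
- item 1+item 2+item 3+item 4+item 5+item 6: cost 47, value 135
Minimum cost: 36 $.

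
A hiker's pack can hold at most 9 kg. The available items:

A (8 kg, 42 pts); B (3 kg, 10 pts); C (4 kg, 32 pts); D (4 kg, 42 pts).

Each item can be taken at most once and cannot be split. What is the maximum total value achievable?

Check high-value combinations within 9 kg:
- C+D: weight 4+4=8, value 32+42=74
- B+D: weight 3+4=7, value 10+42=52
- D: weight 4, value 42
Best: 74 pts.

74 pts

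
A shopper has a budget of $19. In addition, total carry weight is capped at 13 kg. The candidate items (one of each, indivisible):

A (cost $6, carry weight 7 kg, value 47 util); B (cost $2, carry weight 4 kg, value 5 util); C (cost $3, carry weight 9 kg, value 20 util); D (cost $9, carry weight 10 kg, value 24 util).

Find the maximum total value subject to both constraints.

52 util

Feasible sets respecting both limits:
- A+B: cost 8, carry weight 11, value 52
- A: cost 6, carry weight 7, value 47
- B+C: cost 5, carry weight 13, value 25
Best: 52 util.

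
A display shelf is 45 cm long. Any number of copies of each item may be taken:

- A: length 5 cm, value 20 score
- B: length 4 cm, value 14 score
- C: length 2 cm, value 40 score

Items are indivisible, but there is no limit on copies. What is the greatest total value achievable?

Best value-per-unit is C at 40/2, and filling with it alone uses length 22×2=44. No mix of the others beats 22×40 = 880.

880 score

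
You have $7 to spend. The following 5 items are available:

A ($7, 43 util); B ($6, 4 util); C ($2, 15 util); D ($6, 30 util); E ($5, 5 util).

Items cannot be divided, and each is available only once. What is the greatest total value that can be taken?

43 util

Check high-value combinations within $7:
- A: cost 7, value 43
- D: cost 6, value 30
- C+E: cost 2+5=7, value 15+5=20
Best: 43 util.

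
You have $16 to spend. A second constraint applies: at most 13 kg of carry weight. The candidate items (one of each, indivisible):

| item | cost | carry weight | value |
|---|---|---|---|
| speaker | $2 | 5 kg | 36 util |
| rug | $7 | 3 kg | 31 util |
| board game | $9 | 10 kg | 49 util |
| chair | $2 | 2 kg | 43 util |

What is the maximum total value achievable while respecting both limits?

Feasible sets respecting both limits:
- speaker+rug+chair: cost 11, carry weight 10, value 110
- board game+chair: cost 11, carry weight 12, value 92
- rug+board game: cost 16, carry weight 13, value 80
Best: 110 util.

110 util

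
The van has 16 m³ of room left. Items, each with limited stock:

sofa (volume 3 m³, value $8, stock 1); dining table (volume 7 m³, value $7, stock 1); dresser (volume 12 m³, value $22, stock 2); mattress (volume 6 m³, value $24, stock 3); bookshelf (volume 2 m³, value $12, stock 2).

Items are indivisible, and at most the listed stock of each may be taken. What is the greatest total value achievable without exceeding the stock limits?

Best selections within volume 16 and stock limits:
- 2×mattress + 2×bookshelf: volume 16, value 72
- 2×mattress + 1×bookshelf: volume 14, value 60
- 1×sofa + 1×mattress + 2×bookshelf: volume 13, value 56
- 1×sofa + 2×mattress: volume 15, value 56
Best: $72.

$72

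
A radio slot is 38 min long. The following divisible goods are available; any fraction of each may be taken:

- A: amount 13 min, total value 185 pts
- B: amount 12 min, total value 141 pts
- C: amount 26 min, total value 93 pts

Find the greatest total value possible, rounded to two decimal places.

Take in order of value per unit:
- A (185/13 per unit): all 13 → value 185, running total 185.00
- B (141/12 per unit): all 12 → value 141, running total 326.00
- C (93/26 per unit): 13 of 26 → value 13×93/26 = 46.5000, running total 372.50
Total 372.50.

372.50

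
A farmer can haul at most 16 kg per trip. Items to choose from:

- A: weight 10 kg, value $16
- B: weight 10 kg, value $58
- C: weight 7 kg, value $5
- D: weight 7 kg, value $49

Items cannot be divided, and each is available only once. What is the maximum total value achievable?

Check high-value combinations within 16 kg:
- B: weight 10, value 58
- C+D: weight 7+7=14, value 5+49=54
- D: weight 7, value 49
- A: weight 10, value 16
- C: weight 7, value 5
Best: $58.

$58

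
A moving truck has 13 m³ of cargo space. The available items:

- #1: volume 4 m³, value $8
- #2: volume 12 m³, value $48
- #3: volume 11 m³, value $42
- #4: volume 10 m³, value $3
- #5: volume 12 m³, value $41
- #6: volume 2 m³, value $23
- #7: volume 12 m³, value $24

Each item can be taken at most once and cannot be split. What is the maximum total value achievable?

$65

Check high-value combinations within 13 m³:
- #3+#6: volume 11+2=13, value 42+23=65
- #2: volume 12, value 48
- #3: volume 11, value 42
Best: $65.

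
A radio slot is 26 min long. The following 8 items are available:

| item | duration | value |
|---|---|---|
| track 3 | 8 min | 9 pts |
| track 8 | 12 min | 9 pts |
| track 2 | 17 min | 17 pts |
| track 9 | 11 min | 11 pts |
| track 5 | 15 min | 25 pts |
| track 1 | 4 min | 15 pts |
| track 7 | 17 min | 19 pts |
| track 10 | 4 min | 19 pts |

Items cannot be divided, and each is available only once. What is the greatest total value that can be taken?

59 pts

Check high-value combinations within 26 min:
- track 5+track 1+track 10: duration 15+4+4=23, value 25+15+19=59
- track 1+track 7+track 10: duration 4+17+4=25, value 15+19+19=53
- track 2+track 1+track 10: duration 17+4+4=25, value 17+15+19=51
- track 9+track 1+track 10: duration 11+4+4=19, value 11+15+19=45
Best: 59 pts.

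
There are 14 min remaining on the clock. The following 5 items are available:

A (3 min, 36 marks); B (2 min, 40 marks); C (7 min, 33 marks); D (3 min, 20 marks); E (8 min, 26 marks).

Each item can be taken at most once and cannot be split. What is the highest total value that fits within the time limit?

Check high-value combinations within 14 min:
- A+B+C: time 3+2+7=12, value 36+40+33=109
- A+B+E: time 3+2+8=13, value 36+40+26=102
- A+B+D: time 3+2+3=8, value 36+40+20=96
- B+C+D: time 2+7+3=12, value 40+33+20=93
Best: 109 marks.

109 marks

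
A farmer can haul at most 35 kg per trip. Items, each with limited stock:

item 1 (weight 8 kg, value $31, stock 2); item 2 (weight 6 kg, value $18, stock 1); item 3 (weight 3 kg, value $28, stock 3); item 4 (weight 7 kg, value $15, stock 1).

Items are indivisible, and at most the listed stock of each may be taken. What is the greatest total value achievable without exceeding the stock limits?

Best selections within weight 35 and stock limits:
- 2×item 1 + 1×item 2 + 3×item 3: weight 31, value 164
- 2×item 1 + 3×item 3 + 1×item 4: weight 32, value 161
Best: $164.

$164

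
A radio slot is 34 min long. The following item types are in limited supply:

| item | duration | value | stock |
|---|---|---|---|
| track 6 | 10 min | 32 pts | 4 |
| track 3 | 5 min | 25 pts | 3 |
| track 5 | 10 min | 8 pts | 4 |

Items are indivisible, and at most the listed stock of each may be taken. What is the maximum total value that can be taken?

Top feasible selections:
- 2×track 6 + 2×track 3: duration 30, value 114
- 1×track 6 + 3×track 3: duration 25, value 107
- 3×track 6: duration 30, value 96
Best: 114 pts.

114 pts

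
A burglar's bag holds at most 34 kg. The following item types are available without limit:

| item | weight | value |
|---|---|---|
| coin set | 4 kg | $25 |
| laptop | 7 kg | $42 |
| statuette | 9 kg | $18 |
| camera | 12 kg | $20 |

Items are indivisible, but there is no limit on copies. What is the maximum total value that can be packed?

Best value-per-unit is coin set at 25/4; filling with it alone gives 8×25 = 200.
Optimal mix: 5×coin set + 2×laptop → weight 34, value 209.

$209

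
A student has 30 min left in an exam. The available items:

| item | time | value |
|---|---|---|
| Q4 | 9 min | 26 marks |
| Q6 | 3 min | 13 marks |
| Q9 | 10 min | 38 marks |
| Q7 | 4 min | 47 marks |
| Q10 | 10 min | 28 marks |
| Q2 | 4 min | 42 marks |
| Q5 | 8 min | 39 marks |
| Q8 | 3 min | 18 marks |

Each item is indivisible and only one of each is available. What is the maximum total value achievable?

Check high-value combinations within 30 min:
- Q9+Q7+Q2+Q5+Q8: time 10+4+4+8+3=29, value 38+47+42+39+18=184
- Q6+Q9+Q7+Q2+Q5: time 3+10+4+4+8=29, value 13+38+47+42+39=179
- Q7+Q10+Q2+Q5+Q8: time 4+10+4+8+3=29, value 47+28+42+39+18=174
- Q4+Q7+Q2+Q5+Q8: time 9+4+4+8+3=28, value 26+47+42+39+18=172
Best: 184 marks.

184 marks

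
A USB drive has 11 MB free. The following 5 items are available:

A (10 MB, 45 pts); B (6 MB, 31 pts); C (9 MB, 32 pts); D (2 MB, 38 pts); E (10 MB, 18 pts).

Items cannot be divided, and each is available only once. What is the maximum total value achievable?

70 pts

This is a 0/1 knapsack; check combinations near the capacity.
- C+D: size 9+2=11, value 32+38=70
- B+D: size 6+2=8, value 31+38=69
- A: size 10, value 45
Best: 70 pts.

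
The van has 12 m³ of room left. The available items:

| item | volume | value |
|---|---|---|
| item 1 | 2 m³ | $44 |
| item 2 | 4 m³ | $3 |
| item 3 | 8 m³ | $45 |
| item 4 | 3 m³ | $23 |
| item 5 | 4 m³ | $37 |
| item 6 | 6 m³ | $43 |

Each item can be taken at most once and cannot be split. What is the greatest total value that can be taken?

This is a 0/1 knapsack; check combinations near the capacity.
- item 1+item 5+item 6: volume 2+4+6=12, value 44+37+43=124
- item 1+item 4+item 6: volume 2+3+6=11, value 44+23+43=110
- item 1+item 4+item 5: volume 2+3+4=9, value 44+23+37=104
Best: $124.

$124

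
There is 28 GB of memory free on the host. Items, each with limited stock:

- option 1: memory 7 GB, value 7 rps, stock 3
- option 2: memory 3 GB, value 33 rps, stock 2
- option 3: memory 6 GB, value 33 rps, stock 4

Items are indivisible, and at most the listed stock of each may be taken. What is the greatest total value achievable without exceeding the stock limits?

165 rps

Best selections within memory 28 and stock limits:
- 2×option 2 + 3×option 3: memory 24, value 165
- 1×option 2 + 4×option 3: memory 27, value 165
Best: 165 rps.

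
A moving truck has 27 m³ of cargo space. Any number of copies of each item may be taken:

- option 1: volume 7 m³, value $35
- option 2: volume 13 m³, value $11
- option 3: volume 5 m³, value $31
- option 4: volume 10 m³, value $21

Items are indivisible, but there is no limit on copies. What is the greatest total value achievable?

Best value-per-unit is option 3 at 31/5; filling with it alone gives 5×31 = 155.
Optimal mix: 1×option 1 + 4×option 3 → volume 27, value 159.

$159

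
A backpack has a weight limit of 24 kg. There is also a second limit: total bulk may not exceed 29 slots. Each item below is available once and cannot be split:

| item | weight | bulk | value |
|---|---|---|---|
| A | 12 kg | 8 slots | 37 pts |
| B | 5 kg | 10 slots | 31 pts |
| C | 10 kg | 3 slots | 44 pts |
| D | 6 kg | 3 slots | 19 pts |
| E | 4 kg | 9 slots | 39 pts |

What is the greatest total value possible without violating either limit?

114 pts

Feasible sets respecting both limits:
- B+C+E: weight 19, bulk 22, value 114
- A+B+E: weight 21, bulk 27, value 107
- C+D+E: weight 20, bulk 15, value 102
- A+D+E: weight 22, bulk 20, value 95
Best: 114 pts.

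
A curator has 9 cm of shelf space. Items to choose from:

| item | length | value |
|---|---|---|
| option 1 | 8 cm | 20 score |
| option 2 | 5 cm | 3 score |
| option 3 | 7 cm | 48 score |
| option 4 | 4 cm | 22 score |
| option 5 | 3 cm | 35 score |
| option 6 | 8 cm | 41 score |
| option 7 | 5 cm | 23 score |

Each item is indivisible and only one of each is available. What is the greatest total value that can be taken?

58 score

This is a 0/1 knapsack; check combinations near the capacity.
- option 5+option 7: length 3+5=8, value 35+23=58
- option 4+option 5: length 4+3=7, value 22+35=57
- option 3: length 7, value 48
Best: 58 score.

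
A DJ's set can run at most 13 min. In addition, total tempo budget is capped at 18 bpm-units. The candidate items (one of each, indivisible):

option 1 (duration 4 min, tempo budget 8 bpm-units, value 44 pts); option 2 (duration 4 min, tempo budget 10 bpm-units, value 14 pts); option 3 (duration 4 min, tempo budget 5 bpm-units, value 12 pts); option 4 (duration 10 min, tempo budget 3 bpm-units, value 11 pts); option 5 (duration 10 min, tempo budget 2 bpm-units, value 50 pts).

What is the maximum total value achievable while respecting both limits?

58 pts

Feasible sets respecting both limits:
- option 1+option 2: duration 8, tempo budget 18, value 58
- option 1+option 3: duration 8, tempo budget 13, value 56
- option 5: duration 10, tempo budget 2, value 50
- option 1: duration 4, tempo budget 8, value 44
Best: 58 pts.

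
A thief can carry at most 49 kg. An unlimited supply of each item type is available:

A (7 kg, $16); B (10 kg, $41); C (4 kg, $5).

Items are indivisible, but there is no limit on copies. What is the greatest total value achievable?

$180

Best value-per-unit is B at 41/10; filling with it alone gives 4×41 = 164.
Optimal mix: 1×A + 4×B → weight 47, value 180.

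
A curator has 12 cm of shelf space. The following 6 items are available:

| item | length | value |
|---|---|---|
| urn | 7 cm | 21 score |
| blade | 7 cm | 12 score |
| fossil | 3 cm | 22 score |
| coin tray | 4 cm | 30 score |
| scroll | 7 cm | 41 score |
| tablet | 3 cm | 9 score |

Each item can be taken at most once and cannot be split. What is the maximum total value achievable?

71 score

Check high-value combinations within 12 cm:
- coin tray+scroll: length 4+7=11, value 30+41=71
- fossil+scroll: length 3+7=10, value 22+41=63
- fossil+coin tray+tablet: length 3+4+3=10, value 22+30+9=61
Best: 71 score.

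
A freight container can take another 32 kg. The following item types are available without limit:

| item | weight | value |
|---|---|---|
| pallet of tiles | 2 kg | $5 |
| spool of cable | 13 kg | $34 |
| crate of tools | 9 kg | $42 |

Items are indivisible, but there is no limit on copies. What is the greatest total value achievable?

$136

Best value-per-unit is crate of tools at 42/9; filling with it alone gives 3×42 = 126.
Optimal mix: 2×pallet of tiles + 3×crate of tools → weight 31, value 136.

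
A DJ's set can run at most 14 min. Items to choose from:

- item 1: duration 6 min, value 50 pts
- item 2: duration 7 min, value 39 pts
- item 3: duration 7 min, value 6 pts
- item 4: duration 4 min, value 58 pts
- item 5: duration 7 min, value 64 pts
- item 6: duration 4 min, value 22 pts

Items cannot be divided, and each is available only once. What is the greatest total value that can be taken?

This is a 0/1 knapsack; check combinations near the capacity.
- item 1+item 4+item 6: duration 6+4+4=14, value 50+58+22=130
- item 4+item 5: duration 4+7=11, value 58+64=122
- item 1+item 5: duration 6+7=13, value 50+64=114
- item 1+item 4: duration 6+4=10, value 50+58=108
- item 2+item 5: duration 7+7=14, value 39+64=103
Best: 130 pts.

130 pts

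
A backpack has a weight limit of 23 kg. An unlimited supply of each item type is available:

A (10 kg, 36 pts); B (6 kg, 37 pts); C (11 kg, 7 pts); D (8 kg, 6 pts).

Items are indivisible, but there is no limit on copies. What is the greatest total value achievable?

Best value-per-unit is B at 37/6, and filling with it alone uses weight 3×6=18. No mix of the others beats 3×37 = 111.

111 pts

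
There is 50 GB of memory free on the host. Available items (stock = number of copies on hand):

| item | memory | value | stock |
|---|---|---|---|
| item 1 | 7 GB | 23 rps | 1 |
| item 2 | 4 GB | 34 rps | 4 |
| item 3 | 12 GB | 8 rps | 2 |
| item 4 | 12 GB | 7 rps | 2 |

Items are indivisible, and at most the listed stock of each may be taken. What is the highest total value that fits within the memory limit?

Top feasible selections:
- 1×item 1 + 4×item 2 + 2×item 3: memory 47, value 175
- 1×item 1 + 4×item 2 + 1×item 3 + 1×item 4: memory 47, value 174
- 1×item 1 + 4×item 2 + 2×item 4: memory 47, value 173
- 1×item 1 + 4×item 2 + 1×item 3: memory 35, value 167
Best: 175 rps.

175 rps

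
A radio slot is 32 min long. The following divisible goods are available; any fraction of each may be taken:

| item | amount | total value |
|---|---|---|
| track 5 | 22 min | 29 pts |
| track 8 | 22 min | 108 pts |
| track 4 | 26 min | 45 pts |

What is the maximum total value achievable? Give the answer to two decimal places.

Take in order of value per unit:
- track 8 (108/22 per unit): all 22 → value 108, running total 108.00
- track 4 (45/26 per unit): 10 of 26 → value 10×45/26 = 17.3077, running total 125.31
Total 125.31.

125.31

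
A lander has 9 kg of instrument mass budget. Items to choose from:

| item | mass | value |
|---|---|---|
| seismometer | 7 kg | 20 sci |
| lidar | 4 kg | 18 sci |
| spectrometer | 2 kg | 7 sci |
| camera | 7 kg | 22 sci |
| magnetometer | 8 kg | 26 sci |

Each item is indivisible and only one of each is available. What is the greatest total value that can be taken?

Check high-value combinations within 9 kg:
- spectrometer+camera: mass 2+7=9, value 7+22=29
- seismometer+spectrometer: mass 7+2=9, value 20+7=27
- magnetometer: mass 8, value 26
- lidar+spectrometer: mass 4+2=6, value 18+7=25
Best: 29 sci.

29 sci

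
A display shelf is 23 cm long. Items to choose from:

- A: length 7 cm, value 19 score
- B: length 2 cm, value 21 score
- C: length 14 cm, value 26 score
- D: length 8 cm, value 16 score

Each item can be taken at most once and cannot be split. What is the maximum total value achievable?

66 score

This is a 0/1 knapsack; check combinations near the capacity.
- A+B+C: length 7+2+14=23, value 19+21+26=66
- A+B+D: length 7+2+8=17, value 19+21+16=56
- B+C: length 2+14=16, value 21+26=47
- A+C: length 7+14=21, value 19+26=45
- C+D: length 14+8=22, value 26+16=42
Best: 66 score.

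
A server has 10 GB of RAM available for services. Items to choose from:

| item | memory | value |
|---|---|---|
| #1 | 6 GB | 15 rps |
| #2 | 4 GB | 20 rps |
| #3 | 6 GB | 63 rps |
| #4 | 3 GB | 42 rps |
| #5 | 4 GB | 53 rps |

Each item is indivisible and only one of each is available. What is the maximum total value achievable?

116 rps

Check high-value combinations within 10 GB:
- #3+#5: memory 6+4=10, value 63+53=116
- #3+#4: memory 6+3=9, value 63+42=105
- #4+#5: memory 3+4=7, value 42+53=95
Best: 116 rps.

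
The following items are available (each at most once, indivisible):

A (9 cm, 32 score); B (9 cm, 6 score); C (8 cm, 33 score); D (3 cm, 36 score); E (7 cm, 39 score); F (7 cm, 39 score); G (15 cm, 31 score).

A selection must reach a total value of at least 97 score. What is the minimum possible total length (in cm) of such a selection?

17

Subsets with value ≥ 97, sorted by total length:
- D+E+F: length 17, value 114
- C+D+E: length 18, value 108
Minimum length: 17 cm.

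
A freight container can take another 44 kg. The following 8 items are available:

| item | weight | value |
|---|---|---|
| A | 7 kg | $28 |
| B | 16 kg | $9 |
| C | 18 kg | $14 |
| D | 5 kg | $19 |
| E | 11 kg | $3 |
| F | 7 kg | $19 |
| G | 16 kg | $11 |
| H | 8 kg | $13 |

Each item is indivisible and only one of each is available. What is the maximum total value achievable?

Check high-value combinations within 44 kg:
- A+D+F+G+H: weight 7+5+7+16+8=43, value 28+19+19+11+13=90
- A+B+D+F+H: weight 7+16+5+7+8=43, value 28+9+19+19+13=88
- A+D+E+F+H: weight 7+5+11+7+8=38, value 28+19+3+19+13=82
- A+C+D+F: weight 7+18+5+7=37, value 28+14+19+19=80
Best: $90.

$90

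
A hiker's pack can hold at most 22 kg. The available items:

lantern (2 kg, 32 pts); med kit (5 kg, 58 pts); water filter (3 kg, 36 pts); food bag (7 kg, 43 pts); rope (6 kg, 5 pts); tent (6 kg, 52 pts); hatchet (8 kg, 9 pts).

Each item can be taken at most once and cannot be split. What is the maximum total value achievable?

189 pts

Check high-value combinations within 22 kg:
- med kit+water filter+food bag+tent: weight 5+3+7+6=21, value 58+36+43+52=189
- lantern+med kit+food bag+tent: weight 2+5+7+6=20, value 32+58+43+52=185
- lantern+med kit+water filter+rope+tent: weight 2+5+3+6+6=22, value 32+58+36+5+52=183
- lantern+med kit+water filter+tent: weight 2+5+3+6=16, value 32+58+36+52=178
Best: 189 pts.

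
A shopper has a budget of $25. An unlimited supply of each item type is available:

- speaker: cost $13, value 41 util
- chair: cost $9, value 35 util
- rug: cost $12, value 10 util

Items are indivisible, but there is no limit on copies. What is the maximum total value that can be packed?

Best value-per-unit is chair at 35/9; filling with it alone gives 2×35 = 70.
Optimal mix: 1×speaker + 1×chair → cost 22, value 76.

76 util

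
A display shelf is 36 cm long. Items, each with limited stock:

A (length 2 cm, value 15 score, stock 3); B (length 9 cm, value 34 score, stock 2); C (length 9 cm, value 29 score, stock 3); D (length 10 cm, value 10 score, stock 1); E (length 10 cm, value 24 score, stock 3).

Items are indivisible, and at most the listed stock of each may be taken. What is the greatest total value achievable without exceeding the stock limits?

142 score

Top feasible selections:
- 3×A + 2×B + 1×C: length 33, value 142
- 3×A + 1×B + 2×C: length 33, value 137
- 3×A + 2×B + 1×E: length 34, value 137
- 3×A + 3×C: length 33, value 132
Best: 142 score.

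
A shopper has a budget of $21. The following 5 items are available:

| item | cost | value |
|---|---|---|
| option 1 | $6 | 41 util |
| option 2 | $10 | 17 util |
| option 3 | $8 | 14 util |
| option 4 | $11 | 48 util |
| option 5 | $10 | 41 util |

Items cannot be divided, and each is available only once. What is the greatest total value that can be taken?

Check high-value combinations within $21:
- option 1+option 4: cost 6+11=17, value 41+48=89
- option 4+option 5: cost 11+10=21, value 48+41=89
- option 1+option 5: cost 6+10=16, value 41+41=82
- option 2+option 4: cost 10+11=21, value 17+48=65
Best: 89 util.

89 util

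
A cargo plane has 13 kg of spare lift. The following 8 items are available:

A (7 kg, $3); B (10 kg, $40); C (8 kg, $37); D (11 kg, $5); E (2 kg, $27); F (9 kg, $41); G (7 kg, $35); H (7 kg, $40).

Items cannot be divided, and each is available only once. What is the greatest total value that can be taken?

$68

This is a 0/1 knapsack; check combinations near the capacity.
- E+F: weight 2+9=11, value 27+41=68
- E+H: weight 2+7=9, value 27+40=67
- B+E: weight 10+2=12, value 40+27=67
Best: $68.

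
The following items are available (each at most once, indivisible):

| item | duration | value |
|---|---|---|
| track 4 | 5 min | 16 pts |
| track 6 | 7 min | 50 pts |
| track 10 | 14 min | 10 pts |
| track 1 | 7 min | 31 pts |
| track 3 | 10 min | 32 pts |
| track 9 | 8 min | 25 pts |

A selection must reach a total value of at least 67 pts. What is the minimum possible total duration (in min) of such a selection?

14

Subsets with value ≥ 67, sorted by total duration:
- track 6+track 1: duration 14, value 81
- track 6+track 9: duration 15, value 75
- track 6+track 3: duration 17, value 82
Minimum duration: 14 min.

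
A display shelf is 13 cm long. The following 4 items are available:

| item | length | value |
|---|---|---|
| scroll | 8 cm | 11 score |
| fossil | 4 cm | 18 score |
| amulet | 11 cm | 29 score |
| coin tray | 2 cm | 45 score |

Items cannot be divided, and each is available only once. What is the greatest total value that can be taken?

74 score

Check high-value combinations within 13 cm:
- amulet+coin tray: length 11+2=13, value 29+45=74
- fossil+coin tray: length 4+2=6, value 18+45=63
- scroll+coin tray: length 8+2=10, value 11+45=56
Best: 74 score.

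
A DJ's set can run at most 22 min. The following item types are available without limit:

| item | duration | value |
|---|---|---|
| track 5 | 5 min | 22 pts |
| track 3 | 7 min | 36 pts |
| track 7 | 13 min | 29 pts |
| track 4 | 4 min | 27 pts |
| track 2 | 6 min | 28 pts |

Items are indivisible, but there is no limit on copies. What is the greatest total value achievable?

136 pts

Best value-per-unit is track 4 at 27/4; filling with it alone gives 5×27 = 135.
Optimal mix: 4×track 4 + 1×track 2 → duration 22, value 136.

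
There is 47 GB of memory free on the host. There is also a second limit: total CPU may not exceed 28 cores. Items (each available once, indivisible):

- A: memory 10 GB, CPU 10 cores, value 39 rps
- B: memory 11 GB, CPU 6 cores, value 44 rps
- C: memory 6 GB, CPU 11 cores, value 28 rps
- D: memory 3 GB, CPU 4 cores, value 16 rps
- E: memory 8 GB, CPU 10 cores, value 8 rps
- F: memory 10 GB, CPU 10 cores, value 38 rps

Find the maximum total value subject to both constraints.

121 rps

Feasible sets respecting both limits:
- A+B+F: memory 31, CPU 26, value 121
- A+B+C: memory 27, CPU 27, value 111
- B+C+F: memory 27, CPU 27, value 110
- A+B+D: memory 24, CPU 20, value 99
Best: 121 rps.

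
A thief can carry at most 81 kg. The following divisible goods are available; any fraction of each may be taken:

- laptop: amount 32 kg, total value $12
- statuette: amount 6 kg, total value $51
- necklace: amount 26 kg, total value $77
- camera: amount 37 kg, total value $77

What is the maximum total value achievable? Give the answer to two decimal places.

209.50

Take in order of value per unit:
- statuette (51/6 per unit): all 6 → value 51, running total 51.00
- necklace (77/26 per unit): all 26 → value 77, running total 128.00
- camera (77/37 per unit): all 37 → value 77, running total 205.00
- laptop (12/32 per unit): 12 of 32 → value 12×12/32 = 4.5000, running total 209.50
Total 209.50.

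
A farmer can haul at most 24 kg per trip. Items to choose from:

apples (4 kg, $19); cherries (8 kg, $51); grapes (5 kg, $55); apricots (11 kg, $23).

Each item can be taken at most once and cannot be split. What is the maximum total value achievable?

Check high-value combinations within 24 kg:
- cherries+grapes+apricots: weight 8+5+11=24, value 51+55+23=129
- apples+cherries+grapes: weight 4+8+5=17, value 19+51+55=125
- cherries+grapes: weight 8+5=13, value 51+55=106
- apples+grapes+apricots: weight 4+5+11=20, value 19+55+23=97
Best: $129.

$129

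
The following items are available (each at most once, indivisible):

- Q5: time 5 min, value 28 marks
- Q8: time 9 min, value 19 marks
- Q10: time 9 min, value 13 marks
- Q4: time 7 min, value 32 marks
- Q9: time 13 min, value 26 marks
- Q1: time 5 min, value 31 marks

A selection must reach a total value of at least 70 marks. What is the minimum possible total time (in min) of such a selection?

17

Subsets with value ≥ 70, sorted by total time:
- Q5+Q4+Q1: time 17, value 91
- Q5+Q8+Q1: time 19, value 78
Minimum time: 17 min.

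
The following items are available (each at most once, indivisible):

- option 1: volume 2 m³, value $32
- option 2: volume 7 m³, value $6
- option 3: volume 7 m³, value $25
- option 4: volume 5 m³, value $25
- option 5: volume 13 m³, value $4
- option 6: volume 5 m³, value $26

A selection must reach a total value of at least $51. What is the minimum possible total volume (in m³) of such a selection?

7

Subsets with value ≥ 51, sorted by total volume:
- option 1+option 6: volume 7, value 58
- option 1+option 4: volume 7, value 57
Minimum volume: 7 m³.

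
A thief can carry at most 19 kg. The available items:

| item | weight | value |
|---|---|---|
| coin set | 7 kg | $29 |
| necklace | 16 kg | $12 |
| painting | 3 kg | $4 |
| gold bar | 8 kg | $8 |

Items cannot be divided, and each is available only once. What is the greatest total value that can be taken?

Check high-value combinations within 19 kg:
- coin set+painting+gold bar: weight 7+3+8=18, value 29+4+8=41
- coin set+gold bar: weight 7+8=15, value 29+8=37
- coin set+painting: weight 7+3=10, value 29+4=33
- coin set: weight 7, value 29
Best: $41.

$41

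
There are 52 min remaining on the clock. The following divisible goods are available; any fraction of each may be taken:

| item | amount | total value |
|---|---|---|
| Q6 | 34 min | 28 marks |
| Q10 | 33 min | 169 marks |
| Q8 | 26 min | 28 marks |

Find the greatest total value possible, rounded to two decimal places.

189.46

Take in order of value per unit:
- Q10 (169/33 per unit): all 33 → value 169, running total 169.00
- Q8 (28/26 per unit): 19 of 26 → value 19×28/26 = 20.4615, running total 189.46
Total 189.46.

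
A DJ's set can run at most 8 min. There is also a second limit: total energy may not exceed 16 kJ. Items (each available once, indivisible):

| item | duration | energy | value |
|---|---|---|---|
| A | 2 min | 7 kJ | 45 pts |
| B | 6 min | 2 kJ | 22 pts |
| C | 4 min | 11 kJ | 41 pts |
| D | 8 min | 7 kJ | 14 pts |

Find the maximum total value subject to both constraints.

Feasible sets respecting both limits:
- A+B: duration 8, energy 9, value 67
- A: duration 2, energy 7, value 45
- C: duration 4, energy 11, value 41
Best: 67 pts.

67 pts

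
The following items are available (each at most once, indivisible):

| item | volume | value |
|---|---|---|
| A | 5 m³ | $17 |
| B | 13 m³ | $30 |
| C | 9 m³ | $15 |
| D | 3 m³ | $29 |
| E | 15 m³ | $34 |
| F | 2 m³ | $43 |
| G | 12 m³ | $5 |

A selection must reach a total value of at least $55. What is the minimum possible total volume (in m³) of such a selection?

5

Subsets with value ≥ 55, sorted by total volume:
- D+F: volume 5, value 72
- A+F: volume 7, value 60
- A+D+F: volume 10, value 89
Minimum volume: 5 m³.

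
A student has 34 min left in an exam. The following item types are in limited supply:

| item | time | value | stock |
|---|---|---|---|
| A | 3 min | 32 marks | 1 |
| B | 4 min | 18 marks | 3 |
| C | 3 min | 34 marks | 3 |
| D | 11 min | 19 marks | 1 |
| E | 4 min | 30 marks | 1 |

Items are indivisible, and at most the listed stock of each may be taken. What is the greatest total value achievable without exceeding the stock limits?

Best selections within time 34 and stock limits:
- 1×A + 3×B + 3×C + 1×E: time 28, value 218
- 1×A + 1×B + 3×C + 1×D + 1×E: time 31, value 201
- 1×A + 2×B + 3×C + 1×E: time 24, value 200
Best: 218 marks.

218 marks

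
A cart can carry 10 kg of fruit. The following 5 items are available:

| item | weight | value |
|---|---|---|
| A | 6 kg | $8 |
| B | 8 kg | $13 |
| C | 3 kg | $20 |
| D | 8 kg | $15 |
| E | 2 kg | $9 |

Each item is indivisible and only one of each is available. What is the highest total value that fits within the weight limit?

Check high-value combinations within 10 kg:
- C+E: weight 3+2=5, value 20+9=29
- A+C: weight 6+3=9, value 8+20=28
- D+E: weight 8+2=10, value 15+9=24
- B+E: weight 8+2=10, value 13+9=22
Best: $29.

$29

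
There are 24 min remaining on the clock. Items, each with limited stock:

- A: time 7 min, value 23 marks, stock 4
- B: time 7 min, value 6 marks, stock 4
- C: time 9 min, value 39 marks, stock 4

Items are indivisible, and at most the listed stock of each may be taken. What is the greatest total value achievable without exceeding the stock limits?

Top feasible selections:
- 2×A + 1×C: time 23, value 85
- 2×C: time 18, value 78
Best: 85 marks.

85 marks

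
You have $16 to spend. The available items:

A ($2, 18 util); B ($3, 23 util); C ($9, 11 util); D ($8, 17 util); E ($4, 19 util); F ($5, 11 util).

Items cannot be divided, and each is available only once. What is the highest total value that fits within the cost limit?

Check high-value combinations within $16:
- A+B+E+F: cost 2+3+4+5=14, value 18+23+19+11=71
- A+B+E: cost 2+3+4=9, value 18+23+19=60
- B+D+E: cost 3+8+4=15, value 23+17+19=59
- A+B+D: cost 2+3+8=13, value 18+23+17=58
- A+D+E: cost 2+8+4=14, value 18+17+19=54
Best: 71 util.

71 util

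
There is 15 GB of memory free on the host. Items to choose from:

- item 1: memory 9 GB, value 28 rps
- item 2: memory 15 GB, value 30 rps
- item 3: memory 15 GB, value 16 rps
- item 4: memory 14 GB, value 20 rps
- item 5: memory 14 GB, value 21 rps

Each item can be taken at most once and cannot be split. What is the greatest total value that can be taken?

30 rps

Check high-value combinations within 15 GB:
- item 2: memory 15, value 30
- item 1: memory 9, value 28
- item 5: memory 14, value 21
- item 4: memory 14, value 20
Best: 30 rps.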